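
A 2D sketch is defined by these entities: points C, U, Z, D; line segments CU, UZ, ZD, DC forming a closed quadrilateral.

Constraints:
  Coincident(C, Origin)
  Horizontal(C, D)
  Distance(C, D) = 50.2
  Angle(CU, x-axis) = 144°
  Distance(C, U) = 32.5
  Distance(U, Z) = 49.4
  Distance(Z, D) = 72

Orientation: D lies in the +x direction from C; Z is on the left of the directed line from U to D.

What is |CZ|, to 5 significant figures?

56.964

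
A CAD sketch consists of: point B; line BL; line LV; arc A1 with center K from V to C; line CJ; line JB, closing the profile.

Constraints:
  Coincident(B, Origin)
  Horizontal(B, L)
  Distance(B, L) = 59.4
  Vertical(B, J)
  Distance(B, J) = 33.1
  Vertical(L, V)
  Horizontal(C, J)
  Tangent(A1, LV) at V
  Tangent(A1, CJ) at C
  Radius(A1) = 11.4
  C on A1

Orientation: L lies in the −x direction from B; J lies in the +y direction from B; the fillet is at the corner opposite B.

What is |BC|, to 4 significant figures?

58.31

B is at the origin; B and L share the same y with |BL| = 59.4 and L on the −x side, so L = (-59.40, 0.000). BJ is vertical with |BJ| = 33.1 and J on the +y side, so J = (0.000, 33.10). The virtual corner opposite B is at (-59.40, 33.10). A1 meets LV tangentially, so KV is at right angles to LV and since A1 is tangent to CJ there, KC ⟂ CJ, with radius 11.4, so the center K sits 11.4 in from both sides at K = (-48.00, 21.70). That places the tangent points at V = (-59.40, 21.70) on LV and C = (-48.00, 33.10) on CJ. Then |BC| = |C − B| = 58.31.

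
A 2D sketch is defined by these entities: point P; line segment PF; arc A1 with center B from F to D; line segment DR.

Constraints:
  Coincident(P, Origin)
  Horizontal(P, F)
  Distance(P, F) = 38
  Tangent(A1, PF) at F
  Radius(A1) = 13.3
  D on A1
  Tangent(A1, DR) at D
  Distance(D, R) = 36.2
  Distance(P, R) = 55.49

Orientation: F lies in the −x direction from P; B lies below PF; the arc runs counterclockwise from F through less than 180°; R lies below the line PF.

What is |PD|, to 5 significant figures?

52.910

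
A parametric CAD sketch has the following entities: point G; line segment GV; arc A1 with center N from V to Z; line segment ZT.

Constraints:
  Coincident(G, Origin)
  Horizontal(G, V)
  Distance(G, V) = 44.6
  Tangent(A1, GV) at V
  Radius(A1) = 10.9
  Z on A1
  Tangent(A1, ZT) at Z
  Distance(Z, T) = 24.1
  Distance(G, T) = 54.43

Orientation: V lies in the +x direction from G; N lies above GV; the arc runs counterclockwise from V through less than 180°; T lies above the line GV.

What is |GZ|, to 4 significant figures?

56.24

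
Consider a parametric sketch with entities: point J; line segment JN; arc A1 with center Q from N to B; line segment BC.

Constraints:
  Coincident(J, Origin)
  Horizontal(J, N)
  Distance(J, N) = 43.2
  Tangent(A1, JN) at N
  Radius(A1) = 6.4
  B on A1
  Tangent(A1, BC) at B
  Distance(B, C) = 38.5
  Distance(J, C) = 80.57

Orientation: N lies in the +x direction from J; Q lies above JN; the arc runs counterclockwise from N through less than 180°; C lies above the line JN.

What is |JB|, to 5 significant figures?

47.677

Checks: J = (0.00, 0.00) ✓; |QB| = 6.400 ✓; ∠(QB, BC) = 90.00° ✓; |BC| = 38.50 ✓; |JC| = 80.57 ✓.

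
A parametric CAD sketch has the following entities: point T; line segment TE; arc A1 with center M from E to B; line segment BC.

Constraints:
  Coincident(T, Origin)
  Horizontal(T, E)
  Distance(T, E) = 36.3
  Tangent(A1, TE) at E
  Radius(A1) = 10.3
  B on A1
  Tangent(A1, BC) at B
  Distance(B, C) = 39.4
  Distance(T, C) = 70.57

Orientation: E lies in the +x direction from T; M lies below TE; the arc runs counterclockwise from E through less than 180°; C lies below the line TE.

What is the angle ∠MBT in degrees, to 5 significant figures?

112.62°

T is at the origin; TE is horizontal with |TE| = 36.3 and E on the +x side, so E = (36.300, 0.0000). The tangent condition forces ME to be normal to TE, so M = E + (0, -10.3) = (36.300, -10.300). Since MB ⟂ BC (tangency), |MC| = √(10.3² + 39.4²) = 40.724 regardless of where B sits on A1. So C lies on both circle(T, 70.57) and circle(M, 40.724); the below-TE intersection is C = (51.750, -47.979). B is the foot of the tangent from C: B = (28.068, -16.491).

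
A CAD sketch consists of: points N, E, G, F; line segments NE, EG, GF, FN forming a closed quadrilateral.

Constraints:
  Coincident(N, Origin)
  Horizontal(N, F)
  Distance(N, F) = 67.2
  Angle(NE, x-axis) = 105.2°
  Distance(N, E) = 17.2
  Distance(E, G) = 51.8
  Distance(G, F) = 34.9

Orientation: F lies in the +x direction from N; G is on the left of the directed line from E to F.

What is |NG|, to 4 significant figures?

53.80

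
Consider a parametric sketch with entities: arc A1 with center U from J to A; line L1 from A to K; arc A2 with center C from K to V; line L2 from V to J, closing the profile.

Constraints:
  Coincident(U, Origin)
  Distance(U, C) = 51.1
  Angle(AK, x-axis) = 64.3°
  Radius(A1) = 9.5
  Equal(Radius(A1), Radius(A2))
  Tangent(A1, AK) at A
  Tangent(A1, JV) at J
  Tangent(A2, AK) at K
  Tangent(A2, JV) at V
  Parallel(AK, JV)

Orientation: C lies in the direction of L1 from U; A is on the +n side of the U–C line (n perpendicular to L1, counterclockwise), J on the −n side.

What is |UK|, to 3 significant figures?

52.0

Tangency of A1 to both parallel lines with radius 9.5 puts A and J at U ± 9.5·n: A = (-8.56, 4.12), J = (8.56, -4.12). Equal radii place K and V the same way about C: K = C + 9.5·n = (13.6, 50.2), V = C − 9.5·n = (30.7, 41.9). Then |UK| = |K − U| = 52.0.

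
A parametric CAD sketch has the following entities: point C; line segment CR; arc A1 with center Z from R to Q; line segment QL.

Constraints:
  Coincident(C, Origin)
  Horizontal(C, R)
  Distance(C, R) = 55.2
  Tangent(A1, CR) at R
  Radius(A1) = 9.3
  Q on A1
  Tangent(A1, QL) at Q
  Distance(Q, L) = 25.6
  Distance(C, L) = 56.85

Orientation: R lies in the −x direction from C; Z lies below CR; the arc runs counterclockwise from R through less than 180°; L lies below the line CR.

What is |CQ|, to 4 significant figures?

64.04

C is at the origin; CR is horizontal with |CR| = 55.2 and R on the −x side, so R = (-55.20, 0.000). A1 meets CR tangentially, so ZR is at right angles to CR, so Z = R + (0, -9.3) = (-55.20, -9.300). Since ZQ ⟂ QL (tangency), |ZL| = √(9.3² + 25.6²) = 27.24 regardless of where Q sits on A1. So L lies on both circle(C, 56.85) and circle(Z, 27.24); the below-CR intersection is L = (-45.11, -34.60). Q is the foot of the tangent from L: Q = (-62.14, -15.49).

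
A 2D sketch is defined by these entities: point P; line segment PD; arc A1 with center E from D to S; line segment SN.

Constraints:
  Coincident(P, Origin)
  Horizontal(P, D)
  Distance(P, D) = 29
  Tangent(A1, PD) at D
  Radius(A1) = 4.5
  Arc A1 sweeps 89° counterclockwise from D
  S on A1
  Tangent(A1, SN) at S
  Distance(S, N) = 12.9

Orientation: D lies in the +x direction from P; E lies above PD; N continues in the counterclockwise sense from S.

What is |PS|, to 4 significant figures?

33.79

P is at the origin; P and D share the same y with |PD| = 29.0 and D on the +x side, so D = (29.00, 0.000). Since A1 is tangent to PD there, ED ⟂ PD, so E = D + (0, 4.5) = (29.00, 4.500). On A1, D sits at bearing -90° from E; an 89° counterclockwise sweep puts S at bearing -1°, so S = E + 4.5·(cos -1°, sin -1°) = (33.50, 4.421). Then |PS| = |S − P| = 33.79.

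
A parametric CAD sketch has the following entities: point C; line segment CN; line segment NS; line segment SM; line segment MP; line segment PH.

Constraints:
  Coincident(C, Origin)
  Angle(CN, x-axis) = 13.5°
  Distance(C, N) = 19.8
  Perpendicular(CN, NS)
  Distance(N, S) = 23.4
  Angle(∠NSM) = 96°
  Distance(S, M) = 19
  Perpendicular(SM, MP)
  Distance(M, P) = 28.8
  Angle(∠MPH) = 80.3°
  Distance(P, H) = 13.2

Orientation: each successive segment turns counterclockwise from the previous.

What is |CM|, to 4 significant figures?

25.40

C is at the origin; CN runs at 13.5° with length 19.8, so N = (19.25, 4.622). CN is perpendicular to NS, so NS runs at 103.5°; with |NS| = 23.4, S = (13.79, 27.38). ∠NSM = 96.0° gives SM at -172.5° from the x-axis; with |SM| = 19.0, M = (-5.047, 24.90). Then |CM| = |M − C| = 25.40.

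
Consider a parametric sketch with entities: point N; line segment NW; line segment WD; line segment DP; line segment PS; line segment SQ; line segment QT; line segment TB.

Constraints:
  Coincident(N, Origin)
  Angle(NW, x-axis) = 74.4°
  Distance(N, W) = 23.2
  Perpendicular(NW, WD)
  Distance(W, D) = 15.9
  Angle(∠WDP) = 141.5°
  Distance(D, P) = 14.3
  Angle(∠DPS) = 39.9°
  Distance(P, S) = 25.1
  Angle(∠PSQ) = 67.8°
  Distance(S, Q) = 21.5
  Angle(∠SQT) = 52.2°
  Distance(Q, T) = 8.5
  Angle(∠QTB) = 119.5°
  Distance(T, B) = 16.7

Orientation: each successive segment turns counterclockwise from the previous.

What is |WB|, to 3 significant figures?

12.7

N is at the origin; NW runs at 74.4° with length 23.2, so W = (6.24, 22.3). NW is perpendicular to WD, so WD runs at 164°; with |WD| = 15.9, D = (-9.08, 26.6). ∠WDP = 141.5° gives DP at -157° from the x-axis; with |DP| = 14.3, P = (-22.2, 21.1). ∠DPS = 39.9° gives PS at -17.0° from the x-axis; with |PS| = 25.1, S = (1.75, 13.7). ∠PSQ = 67.8° gives SQ at 95.2° from the x-axis; with |SQ| = 21.5, Q = (-0.194, 35.1). ∠SQT = 52.2° gives QT at -137° from the x-axis; with |QT| = 8.5, T = (-6.41, 29.3). ∠QTB = 119.5° gives TB at -76.5° from the x-axis; with |TB| = 16.7, B = (-2.51, 13.1). Then |WB| = |B − W| = 12.7.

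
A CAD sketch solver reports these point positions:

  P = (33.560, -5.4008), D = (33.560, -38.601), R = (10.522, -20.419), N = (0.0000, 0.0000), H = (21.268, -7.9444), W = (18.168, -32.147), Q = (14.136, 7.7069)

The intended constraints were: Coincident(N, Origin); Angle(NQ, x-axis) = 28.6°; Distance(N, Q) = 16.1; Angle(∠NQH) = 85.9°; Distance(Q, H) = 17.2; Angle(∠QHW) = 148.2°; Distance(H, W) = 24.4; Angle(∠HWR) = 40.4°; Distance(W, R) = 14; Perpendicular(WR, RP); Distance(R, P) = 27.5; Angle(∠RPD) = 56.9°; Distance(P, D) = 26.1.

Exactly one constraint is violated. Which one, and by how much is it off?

Distance(P, D) = 26.1 — off by 7.10.

N = (0.00, 0.00) ✓; NQ at 28.60° ✓; |NQ| = 16.10 ✓; ∠NQH = 85.90° ✓; |QH| = 17.20 ✓; ∠QHW = 148.2° ✓; |HW| = 24.40 ✓; ∠HWR = 40.40° ✓; |WR| = 14.00 ✓; ∠(WR, RP) = 90.00° ✓; |RP| = 27.50 ✓; ∠RPD = 56.90° ✓; |PD| = 33.20 ✗.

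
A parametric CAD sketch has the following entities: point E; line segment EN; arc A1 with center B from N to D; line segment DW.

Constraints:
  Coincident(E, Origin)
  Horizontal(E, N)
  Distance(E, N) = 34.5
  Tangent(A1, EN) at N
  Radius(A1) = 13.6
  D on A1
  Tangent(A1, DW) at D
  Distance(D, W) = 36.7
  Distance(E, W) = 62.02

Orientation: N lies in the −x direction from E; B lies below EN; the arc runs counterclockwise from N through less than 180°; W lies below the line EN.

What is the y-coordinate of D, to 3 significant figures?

-18.9

Checks: |EN| = 34.50 ✓; |BD| = 13.60 ✓; ∠(BD, DW) = 90.00° ✓; |DW| = 36.70 ✓; |EW| = 62.02 ✓.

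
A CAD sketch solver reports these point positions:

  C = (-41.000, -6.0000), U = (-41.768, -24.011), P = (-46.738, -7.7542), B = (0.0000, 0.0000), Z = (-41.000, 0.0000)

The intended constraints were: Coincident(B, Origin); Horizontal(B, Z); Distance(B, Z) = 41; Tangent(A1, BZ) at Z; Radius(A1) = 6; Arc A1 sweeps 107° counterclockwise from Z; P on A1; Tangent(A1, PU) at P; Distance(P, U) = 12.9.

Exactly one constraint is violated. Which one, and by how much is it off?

Distance(P, U) = 12.9 — off by 4.10.

B = (0.00, 0.00) ✓; B.y = 0.00, Z.y = 0.00 ✓; |BZ| = 41.00 ✓; ∠(CZ, ZB) = 90.00° ✓; |CZ| = 6.000 ✓; bearing(C→P) − bearing(C→Z) = 107.0° ✓; |CP| = 6.000 ✓; ∠(CP, PU) = 90.00° ✓; |PU| = 17.00 ✗.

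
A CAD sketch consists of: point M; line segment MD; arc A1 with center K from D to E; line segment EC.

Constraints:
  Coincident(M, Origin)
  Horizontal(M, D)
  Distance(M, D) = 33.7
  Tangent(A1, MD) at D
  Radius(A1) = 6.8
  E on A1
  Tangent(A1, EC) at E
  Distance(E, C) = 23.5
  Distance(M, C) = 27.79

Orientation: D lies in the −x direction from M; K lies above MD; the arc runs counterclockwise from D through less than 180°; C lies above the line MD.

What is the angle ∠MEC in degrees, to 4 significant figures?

64.42°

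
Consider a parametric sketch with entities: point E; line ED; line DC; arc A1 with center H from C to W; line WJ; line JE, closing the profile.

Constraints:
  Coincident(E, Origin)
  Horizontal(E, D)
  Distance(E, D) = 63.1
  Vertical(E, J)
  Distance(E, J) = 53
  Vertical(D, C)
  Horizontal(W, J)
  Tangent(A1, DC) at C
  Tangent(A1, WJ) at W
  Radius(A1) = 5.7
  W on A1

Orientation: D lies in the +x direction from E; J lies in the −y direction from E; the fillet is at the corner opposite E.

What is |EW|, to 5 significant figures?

78.127

E is at the origin; ED is horizontal with |ED| = 63.1 and D on the +x side, so D = (63.100, 0.0000). EJ is vertical with |EJ| = 53.0 and J on the −y side, so J = (0.0000, -53.000). The virtual corner opposite E is at (63.100, -53.000). Tangency of A1 to DC means the radius HC is perpendicular to DC and tangency of A1 to WJ means the radius HW is perpendicular to WJ, with radius 5.7, so the center H sits 5.7 in from both sides at H = (57.400, -47.300). That places the tangent points at C = (63.100, -47.300) on DC and W = (57.400, -53.000) on WJ. Then |EW| = |W − E| = 78.127.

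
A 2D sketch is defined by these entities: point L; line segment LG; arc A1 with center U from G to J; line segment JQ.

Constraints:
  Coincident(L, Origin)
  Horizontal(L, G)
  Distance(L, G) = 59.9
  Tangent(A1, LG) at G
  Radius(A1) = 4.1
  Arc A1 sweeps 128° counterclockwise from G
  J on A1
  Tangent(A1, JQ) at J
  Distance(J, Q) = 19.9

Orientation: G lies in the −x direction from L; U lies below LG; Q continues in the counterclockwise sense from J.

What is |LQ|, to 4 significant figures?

55.55

L is at the origin; LG is horizontal with |LG| = 59.9 and G on the −x side, so G = (-59.90, 0.000). A1 meets LG tangentially, so UG is at right angles to LG, so U = G + (0, -4.1) = (-59.90, -4.100). On A1, G sits at bearing 90° from U; a 128° counterclockwise sweep puts J at bearing 218°, so J = U + 4.1·(cos 218°, sin 218°) = (-63.13, -6.624). Tangency of A1 to JQ means the radius UJ is perpendicular to JQ, so JQ runs along (−sin 218°, cos 218°); with |JQ| = 19.9, Q = (-50.88, -22.31). Then |LQ| = |Q − L| = 55.55.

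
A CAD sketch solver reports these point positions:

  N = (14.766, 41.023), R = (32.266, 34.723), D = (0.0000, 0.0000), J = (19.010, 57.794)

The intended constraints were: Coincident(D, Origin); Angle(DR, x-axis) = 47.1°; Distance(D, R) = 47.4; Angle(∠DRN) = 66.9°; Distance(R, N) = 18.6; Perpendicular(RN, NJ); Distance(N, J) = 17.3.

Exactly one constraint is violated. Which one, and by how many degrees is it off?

Perpendicular(RN, NJ) — off by 5.60°.

D = (0.00, 0.00) ✓; DR at 47.10° ✓; |DR| = 47.40 ✓; ∠DRN = 66.90° ✓; |RN| = 18.60 ✓; ∠(RN, NJ) = 84.40° ✗; |NJ| = 17.30 ✓.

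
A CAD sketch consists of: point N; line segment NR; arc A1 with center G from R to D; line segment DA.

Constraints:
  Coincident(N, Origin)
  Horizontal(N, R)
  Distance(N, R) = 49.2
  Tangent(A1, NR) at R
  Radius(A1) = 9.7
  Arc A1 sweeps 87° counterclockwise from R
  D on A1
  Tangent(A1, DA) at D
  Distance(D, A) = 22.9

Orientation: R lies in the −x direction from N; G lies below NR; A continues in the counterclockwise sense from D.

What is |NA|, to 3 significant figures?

68.1

N is at the origin; N and R share the same y with |NR| = 49.2 and R on the −x side, so R = (-49.2, 0.00). A1 meets NR tangentially, so GR is at right angles to NR, so G = R + (0, -9.7) = (-49.2, -9.70). On A1, R sits at bearing 90° from G; an 87° counterclockwise sweep puts D at bearing 177°, so D = G + 9.7·(cos 177°, sin 177°) = (-58.9, -9.19). Tangency of A1 to DA means the radius GD is perpendicular to DA, so DA runs along (−sin 177°, cos 177°); with |DA| = 22.9, A = (-60.1, -32.1). Then |NA| = |A − N| = 68.1.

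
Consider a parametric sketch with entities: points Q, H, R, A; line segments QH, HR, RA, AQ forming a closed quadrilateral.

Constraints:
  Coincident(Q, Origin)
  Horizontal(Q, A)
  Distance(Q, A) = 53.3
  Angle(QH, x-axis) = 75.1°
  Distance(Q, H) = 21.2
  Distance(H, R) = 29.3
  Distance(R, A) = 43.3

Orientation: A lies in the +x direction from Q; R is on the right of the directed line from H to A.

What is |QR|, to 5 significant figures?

13.638

Checks: |HR| = 29.30 ✓; |RA| = 43.30 ✓.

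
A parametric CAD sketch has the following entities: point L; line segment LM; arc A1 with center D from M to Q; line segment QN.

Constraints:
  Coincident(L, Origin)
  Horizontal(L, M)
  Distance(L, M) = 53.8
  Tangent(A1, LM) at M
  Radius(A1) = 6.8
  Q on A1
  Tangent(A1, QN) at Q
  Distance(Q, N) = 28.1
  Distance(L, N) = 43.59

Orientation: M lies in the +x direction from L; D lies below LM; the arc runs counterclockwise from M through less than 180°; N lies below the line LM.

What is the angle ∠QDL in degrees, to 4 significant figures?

23.15°

L is at the origin; LM is horizontal with |LM| = 53.8 and M on the +x side, so M = (53.80, 0.000). A1 meets LM tangentially, so DM is at right angles to LM, so D = M + (0, -6.8) = (53.80, -6.800). Since DQ ⟂ QN (tangency), |DN| = √(6.8² + 28.1²) = 28.91 regardless of where Q sits on A1. So N lies on both circle(L, 43.59) and circle(D, 28.91); the below-LM intersection is N = (33.73, -27.61). Q is the foot of the tangent from N: Q = (47.93, -3.363).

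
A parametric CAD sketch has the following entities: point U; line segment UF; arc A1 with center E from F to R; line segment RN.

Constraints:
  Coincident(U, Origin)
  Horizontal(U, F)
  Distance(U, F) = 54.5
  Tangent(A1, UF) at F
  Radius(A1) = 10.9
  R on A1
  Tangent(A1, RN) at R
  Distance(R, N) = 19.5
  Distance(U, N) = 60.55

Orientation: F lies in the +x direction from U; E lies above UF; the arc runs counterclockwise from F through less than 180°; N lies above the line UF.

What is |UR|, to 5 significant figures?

65.449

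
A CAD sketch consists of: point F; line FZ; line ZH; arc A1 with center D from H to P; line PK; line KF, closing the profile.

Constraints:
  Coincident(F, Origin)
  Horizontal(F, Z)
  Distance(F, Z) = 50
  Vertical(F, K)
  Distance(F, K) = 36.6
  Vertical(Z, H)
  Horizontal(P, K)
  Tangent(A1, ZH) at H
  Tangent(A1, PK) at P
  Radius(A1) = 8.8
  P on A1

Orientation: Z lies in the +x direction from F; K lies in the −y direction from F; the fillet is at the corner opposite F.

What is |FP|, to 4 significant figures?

55.11

F is at the origin; F and Z share the same y with |FZ| = 50.0 and Z on the +x side, so Z = (50.00, 0.000). F and K share the same x with |FK| = 36.6 and K on the −y side, so K = (0.000, -36.60). The virtual corner opposite F is at (50.00, -36.60). Since A1 is tangent to ZH there, DH ⟂ ZH and since A1 is tangent to PK there, DP ⟂ PK, with radius 8.8, so the center D sits 8.8 in from both sides at D = (41.20, -27.80). That places the tangent points at H = (50.00, -27.80) on ZH and P = (41.20, -36.60) on PK. Then |FP| = |P − F| = 55.11.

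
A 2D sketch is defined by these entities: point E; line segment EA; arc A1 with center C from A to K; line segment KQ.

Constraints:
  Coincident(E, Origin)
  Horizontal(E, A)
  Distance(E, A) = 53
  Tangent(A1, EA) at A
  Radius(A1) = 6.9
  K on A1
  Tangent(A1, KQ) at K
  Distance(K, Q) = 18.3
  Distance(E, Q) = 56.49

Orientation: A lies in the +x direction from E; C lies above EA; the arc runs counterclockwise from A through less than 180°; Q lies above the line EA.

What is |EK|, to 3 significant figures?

59.9

Checks: |CK| = 6.900 ✓; ∠(CK, KQ) = 90.00° ✓; |KQ| = 18.30 ✓; |EQ| = 56.49 ✓.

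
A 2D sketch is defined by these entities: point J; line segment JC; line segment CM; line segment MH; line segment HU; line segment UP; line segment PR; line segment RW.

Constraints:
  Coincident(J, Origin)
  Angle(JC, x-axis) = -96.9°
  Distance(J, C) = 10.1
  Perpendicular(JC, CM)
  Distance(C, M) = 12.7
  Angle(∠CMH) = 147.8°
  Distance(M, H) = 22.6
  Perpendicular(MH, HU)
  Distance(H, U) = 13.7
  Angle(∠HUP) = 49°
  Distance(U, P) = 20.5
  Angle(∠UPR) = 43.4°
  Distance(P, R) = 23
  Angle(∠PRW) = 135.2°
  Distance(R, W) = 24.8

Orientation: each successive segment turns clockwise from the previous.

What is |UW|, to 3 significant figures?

25.9

J is at the origin; JC runs at -96.9° with length 10.1, so C = (-1.21, -10.0). The perpendicularity gives CM at right angles to JC, so CM runs at 173°; with |CM| = 12.7, M = (-13.8, -8.50). ∠CMH = 147.8° gives MH at 141° from the x-axis; with |MH| = 22.6, H = (-31.4, 5.75). MH ⟂ HU, so HU runs at 50.9°; with |HU| = 13.7, U = (-22.7, 16.4). ∠HUP = 49.0° gives UP at -80.1° from the x-axis; with |UP| = 20.5, P = (-19.2, -3.81). ∠UPR = 43.4° gives PR at 143° from the x-axis; with |PR| = 23.0, R = (-37.6, 9.93). ∠PRW = 135.2° gives RW at 98.5° from the x-axis; with |RW| = 24.8, W = (-41.3, 34.5). Then |UW| = |W − U| = 25.9.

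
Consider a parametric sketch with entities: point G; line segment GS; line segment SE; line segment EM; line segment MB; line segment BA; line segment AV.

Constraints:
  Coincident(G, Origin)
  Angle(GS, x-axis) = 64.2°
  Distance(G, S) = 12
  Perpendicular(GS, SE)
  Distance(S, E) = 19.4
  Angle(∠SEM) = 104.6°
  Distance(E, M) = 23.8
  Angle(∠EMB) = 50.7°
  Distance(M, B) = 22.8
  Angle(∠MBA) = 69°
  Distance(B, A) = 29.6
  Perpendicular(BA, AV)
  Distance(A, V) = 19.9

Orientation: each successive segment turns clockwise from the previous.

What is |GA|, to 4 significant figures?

32.20

G is at the origin; GS runs at 64.2° with length 12.0, so S = (5.223, 10.80). GS ⟂ SE, so SE runs at -25.80°; with |SE| = 19.4, E = (22.69, 2.360). ∠SEM = 104.6° gives EM at -101.2° from the x-axis; with |EM| = 23.8, M = (18.07, -20.99). ∠EMB = 50.7° gives MB at 129.5° from the x-axis; with |MB| = 22.8, B = (3.564, -3.393). ∠MBA = 69.0° gives BA at 18.50° from the x-axis; with |BA| = 29.6, A = (31.63, 5.999). Then |GA| = |A − G| = 32.20.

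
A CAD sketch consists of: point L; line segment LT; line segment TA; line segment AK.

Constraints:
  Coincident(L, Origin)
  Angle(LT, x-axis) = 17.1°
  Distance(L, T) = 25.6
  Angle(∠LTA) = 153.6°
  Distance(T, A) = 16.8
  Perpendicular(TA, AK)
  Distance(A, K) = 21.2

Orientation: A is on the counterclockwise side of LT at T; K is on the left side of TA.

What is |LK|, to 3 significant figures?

40.9

L is at the origin; LT runs at 17.1° with length 25.6, so T = 25.6·(cos 17.1°, sin 17.1°) = (24.5, 7.53). ∠LTA = 153.6°, so TA runs at 17.1° + (180° − 153.6°) = 43.5° from the x-axis; with |TA| = 16.8, A = T + 16.8·(cos 43.5°, sin 43.5°) = (36.7, 19.1). The perpendicularity gives AK at right angles to TA; with |AK| = 21.2 on the left of TA, K = A + 21.2·(-0.688, 0.725) = (22.1, 34.5). Then |LK| = |K − L| = 40.9.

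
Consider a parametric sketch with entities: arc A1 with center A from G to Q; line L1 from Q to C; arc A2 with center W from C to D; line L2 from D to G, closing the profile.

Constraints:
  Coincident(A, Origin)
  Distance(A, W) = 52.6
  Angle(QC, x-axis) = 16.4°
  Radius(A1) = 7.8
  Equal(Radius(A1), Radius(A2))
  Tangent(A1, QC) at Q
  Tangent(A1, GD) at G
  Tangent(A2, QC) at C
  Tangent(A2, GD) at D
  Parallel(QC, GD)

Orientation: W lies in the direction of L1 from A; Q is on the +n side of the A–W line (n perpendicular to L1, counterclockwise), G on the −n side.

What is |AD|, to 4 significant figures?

53.18

Tangency of A1 to both parallel lines with radius 7.8 puts Q and G at A ± 7.8·n: Q = (-2.202, 7.483), G = (2.202, -7.483). Equal radii place C and D the same way about W: C = W + 7.8·n = (48.26, 22.33), D = W − 7.8·n = (52.66, 7.369). Then |AD| = |D − A| = 53.18.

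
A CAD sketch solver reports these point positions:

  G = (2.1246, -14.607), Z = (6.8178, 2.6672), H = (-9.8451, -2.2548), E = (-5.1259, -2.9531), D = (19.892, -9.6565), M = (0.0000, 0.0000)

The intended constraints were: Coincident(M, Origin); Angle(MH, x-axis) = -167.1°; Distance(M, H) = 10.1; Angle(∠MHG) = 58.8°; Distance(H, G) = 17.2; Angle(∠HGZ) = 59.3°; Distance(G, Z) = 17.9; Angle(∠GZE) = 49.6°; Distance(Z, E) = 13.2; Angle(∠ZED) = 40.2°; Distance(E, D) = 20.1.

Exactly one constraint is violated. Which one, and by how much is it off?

Distance(E, D) = 20.1 — off by 5.80.

M = (0.00, 0.00) ✓; MH at -167.1° ✓; |MH| = 10.10 ✓; ∠MHG = 58.80° ✓; |HG| = 17.20 ✓; ∠HGZ = 59.30° ✓; |GZ| = 17.90 ✓; ∠GZE = 49.60° ✓; |ZE| = 13.20 ✓; ∠ZED = 40.20° ✓; |ED| = 25.90 ✗.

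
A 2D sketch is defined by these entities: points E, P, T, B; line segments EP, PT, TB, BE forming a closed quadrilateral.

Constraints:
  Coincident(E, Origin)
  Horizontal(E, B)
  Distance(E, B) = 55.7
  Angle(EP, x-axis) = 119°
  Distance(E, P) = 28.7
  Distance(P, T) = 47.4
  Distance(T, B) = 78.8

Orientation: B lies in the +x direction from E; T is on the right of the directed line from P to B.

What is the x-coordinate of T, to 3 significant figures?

-20.0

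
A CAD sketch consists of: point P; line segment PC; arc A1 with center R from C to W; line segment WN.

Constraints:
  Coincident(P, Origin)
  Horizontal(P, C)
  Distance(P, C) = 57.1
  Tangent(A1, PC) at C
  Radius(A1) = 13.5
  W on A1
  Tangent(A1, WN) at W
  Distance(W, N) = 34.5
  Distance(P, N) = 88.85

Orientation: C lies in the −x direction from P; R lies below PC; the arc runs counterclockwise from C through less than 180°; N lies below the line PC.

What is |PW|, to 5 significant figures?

71.241

P is at the origin; P and C share the same y with |PC| = 57.1 and C on the −x side, so C = (-57.100, 0.0000). A1 meets PC tangentially, so RC is at right angles to PC, so R = C + (0, -13.5) = (-57.100, -13.500). Since RW ⟂ WN (tangency), |RN| = √(13.5² + 34.5²) = 37.047 regardless of where W sits on A1. So N lies on both circle(P, 88.85) and circle(R, 37.047); the below-PC intersection is N = (-76.618, -44.989). W is the foot of the tangent from N: W = (-70.377, -11.058).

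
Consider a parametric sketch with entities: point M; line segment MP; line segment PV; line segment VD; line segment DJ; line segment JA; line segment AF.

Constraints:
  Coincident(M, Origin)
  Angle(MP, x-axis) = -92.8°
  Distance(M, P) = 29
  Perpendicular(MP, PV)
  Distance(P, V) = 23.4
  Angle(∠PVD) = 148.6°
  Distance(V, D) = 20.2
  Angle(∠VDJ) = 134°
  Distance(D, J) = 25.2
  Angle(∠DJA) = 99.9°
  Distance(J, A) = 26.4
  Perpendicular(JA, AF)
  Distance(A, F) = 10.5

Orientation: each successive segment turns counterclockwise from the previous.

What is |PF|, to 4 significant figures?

39.70

∠DJA = 99.9° gives JA at 154.7° from the x-axis; with |JA| = 26.4, A = (22.51, 15.14). The perpendicularity gives AF at right angles to JA, so AF runs at -115.3°; with |AF| = 10.5, F = (18.03, 5.646). Then |PF| = |F − P| = 39.70.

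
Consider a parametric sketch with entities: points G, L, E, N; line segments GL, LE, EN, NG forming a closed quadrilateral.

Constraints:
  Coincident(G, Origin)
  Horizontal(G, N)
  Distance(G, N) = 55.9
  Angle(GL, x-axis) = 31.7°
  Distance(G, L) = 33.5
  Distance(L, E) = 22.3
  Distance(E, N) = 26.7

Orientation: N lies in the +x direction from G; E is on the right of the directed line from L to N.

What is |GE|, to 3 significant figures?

30.0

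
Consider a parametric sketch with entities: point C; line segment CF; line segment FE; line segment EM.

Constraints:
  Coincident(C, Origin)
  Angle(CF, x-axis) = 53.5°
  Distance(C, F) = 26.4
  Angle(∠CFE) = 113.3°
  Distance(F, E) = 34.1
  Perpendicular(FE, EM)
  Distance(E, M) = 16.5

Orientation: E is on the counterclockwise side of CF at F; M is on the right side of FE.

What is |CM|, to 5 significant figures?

60.368

C is at the origin; CF runs at 53.5° with length 26.4, so F = 26.4·(cos 53.5°, sin 53.5°) = (15.703, 21.222). ∠CFE = 113.3°, so FE runs at 53.5° + (180° − 113.3°) = 120.20° from the x-axis; with |FE| = 34.1, E = F + 34.1·(cos 120.20°, sin 120.20°) = (-1.4497, 50.694). The perpendicularity gives EM at right angles to FE; with |EM| = 16.5 on the right of FE, M = E + 16.5·(0.86427, 0.50302) = (12.811, 58.993). Then |CM| = |M − C| = 60.368.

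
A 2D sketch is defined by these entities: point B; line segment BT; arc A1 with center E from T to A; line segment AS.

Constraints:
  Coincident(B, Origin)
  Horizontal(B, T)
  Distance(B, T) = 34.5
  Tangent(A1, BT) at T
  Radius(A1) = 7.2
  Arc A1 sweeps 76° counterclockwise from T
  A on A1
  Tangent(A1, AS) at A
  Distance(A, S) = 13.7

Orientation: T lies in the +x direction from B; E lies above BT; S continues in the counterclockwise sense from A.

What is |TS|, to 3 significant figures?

21.4

B is at the origin; B and T share the same y with |BT| = 34.5 and T on the +x side, so T = (34.5, 0.00). A1 meets BT tangentially, so ET is at right angles to BT, so E = T + (0, 7.2) = (34.5, 7.20). On A1, T sits at bearing -90° from E; a 76° counterclockwise sweep puts A at bearing -14°, so A = E + 7.2·(cos -14°, sin -14°) = (41.5, 5.46). Since A1 is tangent to AS there, EA ⟂ AS, so AS runs along (−sin -14°, cos -14°); with |AS| = 13.7, S = (44.8, 18.8). Then |TS| = |S − T| = 21.4.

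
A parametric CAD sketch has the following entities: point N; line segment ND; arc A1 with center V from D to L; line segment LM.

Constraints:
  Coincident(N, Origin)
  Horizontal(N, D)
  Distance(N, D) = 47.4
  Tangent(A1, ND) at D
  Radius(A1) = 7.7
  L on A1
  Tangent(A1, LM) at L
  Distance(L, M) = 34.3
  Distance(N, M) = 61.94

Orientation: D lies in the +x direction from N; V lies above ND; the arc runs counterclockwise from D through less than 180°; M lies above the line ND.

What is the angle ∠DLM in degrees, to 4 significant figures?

126.6°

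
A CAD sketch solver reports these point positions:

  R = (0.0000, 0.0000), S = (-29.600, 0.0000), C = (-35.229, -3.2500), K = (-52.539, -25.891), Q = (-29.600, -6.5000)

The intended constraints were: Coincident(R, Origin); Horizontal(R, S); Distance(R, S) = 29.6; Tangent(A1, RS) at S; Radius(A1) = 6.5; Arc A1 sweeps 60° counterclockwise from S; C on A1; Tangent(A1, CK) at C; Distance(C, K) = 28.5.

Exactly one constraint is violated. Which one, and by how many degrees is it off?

Tangent(A1, CK) at C — off by 7.40°.

R = (0.00, 0.00) ✓; R.y = 0.00, S.y = 0.00 ✓; |RS| = 29.60 ✓; ∠(QS, SR) = 90.00° ✓; |QS| = 6.500 ✓; bearing(Q→C) − bearing(Q→S) = 60.00° ✓; |QC| = 6.500 ✓; ∠(QC, CK) = 97.40° ✗; |CK| = 28.50 ✓.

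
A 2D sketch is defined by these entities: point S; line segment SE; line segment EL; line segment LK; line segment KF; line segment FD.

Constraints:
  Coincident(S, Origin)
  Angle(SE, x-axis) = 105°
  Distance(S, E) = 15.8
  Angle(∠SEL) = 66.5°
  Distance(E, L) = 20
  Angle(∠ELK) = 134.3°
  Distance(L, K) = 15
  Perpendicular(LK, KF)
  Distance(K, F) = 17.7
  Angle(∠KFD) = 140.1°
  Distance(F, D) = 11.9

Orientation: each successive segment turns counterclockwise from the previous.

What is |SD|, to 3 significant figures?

9.53

S is at the origin; SE runs at 105.0° with length 15.8, so E = (-4.09, 15.3). ∠SEL = 66.5° gives EL at -142° from the x-axis; with |EL| = 20.0, L = (-19.7, 2.81). ∠ELK = 134.3° gives LK at -95.8° from the x-axis; with |LK| = 15.0, K = (-21.3, -12.1). The perpendicularity gives KF at right angles to LK, so KF runs at -5.80°; with |KF| = 17.7, F = (-3.65, -13.9). ∠KFD = 140.1° gives FD at 34.1° from the x-axis; with |FD| = 11.9, D = (6.21, -7.23). Then |SD| = |D − S| = 9.53.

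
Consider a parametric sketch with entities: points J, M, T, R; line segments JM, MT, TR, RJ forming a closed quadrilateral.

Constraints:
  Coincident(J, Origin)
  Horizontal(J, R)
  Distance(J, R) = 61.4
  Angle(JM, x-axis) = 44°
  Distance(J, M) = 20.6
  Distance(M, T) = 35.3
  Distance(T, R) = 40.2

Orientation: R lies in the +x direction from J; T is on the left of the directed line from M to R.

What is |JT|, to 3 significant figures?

55.8

Checks: |MT| = 35.30 ✓; |TR| = 40.20 ✓.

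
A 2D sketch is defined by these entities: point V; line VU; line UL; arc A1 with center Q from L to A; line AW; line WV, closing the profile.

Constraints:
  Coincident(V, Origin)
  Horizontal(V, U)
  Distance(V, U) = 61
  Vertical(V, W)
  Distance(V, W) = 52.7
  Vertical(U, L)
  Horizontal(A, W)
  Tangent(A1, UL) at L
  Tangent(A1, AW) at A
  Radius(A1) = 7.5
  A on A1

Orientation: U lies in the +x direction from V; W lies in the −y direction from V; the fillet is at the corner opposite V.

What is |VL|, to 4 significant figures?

75.92

V is at the origin; V and U share the same y with |VU| = 61.0 and U on the +x side, so U = (61.00, 0.000). V and W share the same x with |VW| = 52.7 and W on the −y side, so W = (0.000, -52.70). The virtual corner opposite V is at (61.00, -52.70). A1 meets UL tangentially, so QL is at right angles to UL and since A1 is tangent to AW there, QA ⟂ AW, with radius 7.5, so the center Q sits 7.5 in from both sides at Q = (53.50, -45.20). That places the tangent points at L = (61.00, -45.20) on UL and A = (53.50, -52.70) on AW. Then |VL| = |L − V| = 75.92.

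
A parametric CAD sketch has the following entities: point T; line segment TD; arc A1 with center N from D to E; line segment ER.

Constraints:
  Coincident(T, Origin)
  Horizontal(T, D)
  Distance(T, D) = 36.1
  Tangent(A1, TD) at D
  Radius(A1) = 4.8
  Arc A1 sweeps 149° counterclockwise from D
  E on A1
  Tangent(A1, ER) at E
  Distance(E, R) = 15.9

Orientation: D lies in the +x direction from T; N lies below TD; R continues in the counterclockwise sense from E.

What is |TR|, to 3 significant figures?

50.3

T is at the origin; T and D share the same y with |TD| = 36.1 and D on the +x side, so D = (36.1, 0.00). Tangency of A1 to TD means the radius ND is perpendicular to TD, so N = D + (0, -4.8) = (36.1, -4.80). On A1, D sits at bearing 90° from N; a 149° counterclockwise sweep puts E at bearing 239°, so E = N + 4.8·(cos 239°, sin 239°) = (33.6, -8.91). Since A1 is tangent to ER there, NE ⟂ ER, so ER runs along (−sin 239°, cos 239°); with |ER| = 15.9, R = (47.3, -17.1). Then |TR| = |R − T| = 50.3.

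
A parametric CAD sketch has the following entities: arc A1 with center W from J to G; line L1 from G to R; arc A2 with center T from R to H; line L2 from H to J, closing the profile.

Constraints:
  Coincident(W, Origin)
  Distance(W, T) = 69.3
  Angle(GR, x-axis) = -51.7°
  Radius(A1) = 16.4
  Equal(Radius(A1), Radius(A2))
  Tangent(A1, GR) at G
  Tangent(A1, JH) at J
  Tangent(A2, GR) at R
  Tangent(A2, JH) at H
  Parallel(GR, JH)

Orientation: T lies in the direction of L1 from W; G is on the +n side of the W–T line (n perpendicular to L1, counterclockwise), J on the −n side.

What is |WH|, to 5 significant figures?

71.214

Tangency of A1 to both parallel lines with radius 16.4 puts G and J at W ± 16.4·n: G = (12.870, 10.164), J = (-12.870, -10.164). Equal radii place R and H the same way about T: R = T + 16.4·n = (55.821, -44.221), H = T − 16.4·n = (30.080, -64.549). Then |WH| = |H − W| = 71.214.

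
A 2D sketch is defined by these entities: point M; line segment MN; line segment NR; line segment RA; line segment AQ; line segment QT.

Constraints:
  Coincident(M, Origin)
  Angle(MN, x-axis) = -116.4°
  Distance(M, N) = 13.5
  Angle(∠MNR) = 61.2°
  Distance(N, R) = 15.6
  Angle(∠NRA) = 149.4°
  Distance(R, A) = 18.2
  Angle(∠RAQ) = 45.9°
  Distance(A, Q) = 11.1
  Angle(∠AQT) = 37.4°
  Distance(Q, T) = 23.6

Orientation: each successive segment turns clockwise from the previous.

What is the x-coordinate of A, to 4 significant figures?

-16.24

M is at the origin; MN runs at -116.4° with length 13.5, so N = (-6.003, -12.09). ∠MNR = 61.2° gives NR at 124.8° from the x-axis; with |NR| = 15.6, R = (-14.91, 0.7178). ∠NRA = 149.4° gives RA at 94.20° from the x-axis; with |RA| = 18.2, A = (-16.24, 18.87). So A.x = -16.24.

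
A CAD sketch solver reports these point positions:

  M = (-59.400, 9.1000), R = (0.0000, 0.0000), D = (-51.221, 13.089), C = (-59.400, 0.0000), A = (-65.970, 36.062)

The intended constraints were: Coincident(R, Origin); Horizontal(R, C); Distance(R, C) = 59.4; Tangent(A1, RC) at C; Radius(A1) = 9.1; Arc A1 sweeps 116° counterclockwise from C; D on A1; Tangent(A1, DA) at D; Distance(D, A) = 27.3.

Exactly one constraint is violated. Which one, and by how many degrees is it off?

Tangent(A1, DA) at D — off by 6.70°.

R = (0.00, 0.00) ✓; R.y = 0.00, C.y = 0.00 ✓; |RC| = 59.40 ✓; ∠(MC, CR) = 90.00° ✓; |MC| = 9.100 ✓; bearing(M→D) − bearing(M→C) = 116.0° ✓; |MD| = 9.100 ✓; ∠(MD, DA) = 83.30° ✗; |DA| = 27.30 ✓.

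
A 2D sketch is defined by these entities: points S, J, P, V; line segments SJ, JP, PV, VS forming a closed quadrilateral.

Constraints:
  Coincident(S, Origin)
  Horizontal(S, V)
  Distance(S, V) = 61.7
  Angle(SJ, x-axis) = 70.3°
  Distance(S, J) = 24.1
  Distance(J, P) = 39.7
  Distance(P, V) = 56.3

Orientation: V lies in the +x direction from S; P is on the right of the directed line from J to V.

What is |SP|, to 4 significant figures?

18.81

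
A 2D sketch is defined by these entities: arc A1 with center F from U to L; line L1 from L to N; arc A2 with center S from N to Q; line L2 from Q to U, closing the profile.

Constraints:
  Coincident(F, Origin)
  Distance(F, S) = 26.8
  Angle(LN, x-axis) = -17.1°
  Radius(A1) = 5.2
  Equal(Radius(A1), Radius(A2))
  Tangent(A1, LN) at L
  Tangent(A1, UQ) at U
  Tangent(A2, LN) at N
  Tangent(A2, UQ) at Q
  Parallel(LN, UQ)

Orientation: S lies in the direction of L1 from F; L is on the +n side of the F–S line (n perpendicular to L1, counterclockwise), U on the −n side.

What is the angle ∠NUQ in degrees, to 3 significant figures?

21.2°

The slot axis is L1's direction at -17.1°, so u = (cos -17.1°, sin -17.1°) = (0.956, -0.294) and n = (−sin -17.1°, cos -17.1°) = (0.294, 0.956). F is at the origin and S lies 26.8 along u from F, so S = 26.8·u = (25.6, -7.88). Tangency of A1 to both parallel lines with radius 5.2 puts L and U at F ± 5.2·n: L = (1.53, 4.97), U = (-1.53, -4.97). Equal radii place N and Q the same way about S: N = S + 5.2·n = (27.1, -2.91), Q = S − 5.2·n = (24.1, -12.9). Then cos ∠NUQ = UN·UQ / (|UN||UQ|), giving 21.2°.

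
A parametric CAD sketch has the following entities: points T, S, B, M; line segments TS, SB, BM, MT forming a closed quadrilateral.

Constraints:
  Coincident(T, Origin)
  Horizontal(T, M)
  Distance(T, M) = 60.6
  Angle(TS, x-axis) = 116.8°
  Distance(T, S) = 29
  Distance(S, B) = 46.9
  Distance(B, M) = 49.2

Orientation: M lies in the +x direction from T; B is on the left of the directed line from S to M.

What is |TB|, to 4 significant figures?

50.90

Checks: |SB| = 46.90 ✓; |BM| = 49.20 ✓.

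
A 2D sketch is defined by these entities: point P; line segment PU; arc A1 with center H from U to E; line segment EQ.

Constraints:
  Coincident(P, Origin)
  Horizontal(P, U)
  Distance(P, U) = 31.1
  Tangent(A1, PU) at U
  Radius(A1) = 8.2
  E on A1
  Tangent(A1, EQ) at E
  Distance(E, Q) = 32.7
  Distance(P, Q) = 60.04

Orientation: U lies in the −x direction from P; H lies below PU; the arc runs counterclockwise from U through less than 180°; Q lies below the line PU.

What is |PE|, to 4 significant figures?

39.63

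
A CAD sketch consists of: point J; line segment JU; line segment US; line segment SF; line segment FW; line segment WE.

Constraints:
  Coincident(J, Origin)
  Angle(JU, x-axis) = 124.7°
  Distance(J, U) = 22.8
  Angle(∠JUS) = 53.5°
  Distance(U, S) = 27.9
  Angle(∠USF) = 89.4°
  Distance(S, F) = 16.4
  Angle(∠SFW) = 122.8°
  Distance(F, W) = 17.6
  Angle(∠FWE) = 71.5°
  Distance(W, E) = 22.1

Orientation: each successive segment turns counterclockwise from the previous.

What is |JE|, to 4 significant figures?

15.24

J is at the origin; JU runs at 124.7° with length 22.8, so U = (-12.98, 18.74). ∠JUS = 53.5° gives US at -108.8° from the x-axis; with |US| = 27.9, S = (-21.97, -7.667). ∠USF = 89.4° gives SF at -18.20° from the x-axis; with |SF| = 16.4, F = (-6.391, -12.79). ∠SFW = 122.8° gives FW at 39.00° from the x-axis; with |FW| = 17.6, W = (7.287, -1.713). ∠FWE = 71.5° gives WE at 147.5° from the x-axis; with |WE| = 22.1, E = (-11.35, 10.16). Then |JE| = |E − J| = 15.24.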